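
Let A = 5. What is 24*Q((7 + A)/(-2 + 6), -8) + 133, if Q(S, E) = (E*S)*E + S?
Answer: 4813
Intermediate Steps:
Q(S, E) = S + S*E² (Q(S, E) = S*E² + S = S + S*E²)
24*Q((7 + A)/(-2 + 6), -8) + 133 = 24*(((7 + 5)/(-2 + 6))*(1 + (-8)²)) + 133 = 24*((12/4)*(1 + 64)) + 133 = 24*((12*(¼))*65) + 133 = 24*(3*65) + 133 = 24*195 + 133 = 4680 + 133 = 4813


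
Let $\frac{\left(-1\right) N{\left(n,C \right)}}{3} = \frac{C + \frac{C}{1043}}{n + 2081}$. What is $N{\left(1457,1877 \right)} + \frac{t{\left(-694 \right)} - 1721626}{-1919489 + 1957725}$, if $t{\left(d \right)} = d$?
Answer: $- \frac{28363672462}{608172257} \approx -46.638$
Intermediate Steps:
$N{\left(n,C \right)} = - \frac{3132 C}{1043 \left(2081 + n\right)}$ ($N{\left(n,C \right)} = - 3 \frac{C + \frac{C}{1043}}{n + 2081} = - 3 \frac{C + C \frac{1}{1043}}{2081 + n} = - 3 \frac{C + \frac{C}{1043}}{2081 + n} = - 3 \frac{\frac{1044}{1043} C}{2081 + n} = - 3 \frac{1044 C}{1043 \left(2081 + n\right)} = - \frac{3132 C}{1043 \left(2081 + n\right)}$)
$N{\left(1457,1877 \right)} + \frac{t{\left(-694 \right)} - 1721626}{-1919489 + 1957725} = \left(-3132\right) 1877 \frac{1}{2170483 + 1043 \cdot 1457} + \frac{-694 - 1721626}{-1919489 + 1957725} = \left(-3132\right) 1877 \frac{1}{2170483 + 1519651} - \frac{1722320}{38236} = \left(-3132\right) 1877 \cdot \frac{1}{3690134} - \frac{430580}{9559} = - \frac{101358}{63623} - \frac{430580}{9559} = - \frac{28363672462}{608172257}$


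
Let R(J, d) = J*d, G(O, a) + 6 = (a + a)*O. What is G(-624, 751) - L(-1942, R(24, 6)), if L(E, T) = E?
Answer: -935312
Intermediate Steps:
G(O, a) = -6 + 2*O*a (G(O, a) = -6 + (a + a)*O = -6 + (2*a)*O = -6 + 2*O*a)
G(-624, 751) - L(-1942, R(24, 6)) = (-6 + 2*(-624)*751) - 1*(-1942) = (-6 - 937248) + 1942 = -937254 + 1942 = -935312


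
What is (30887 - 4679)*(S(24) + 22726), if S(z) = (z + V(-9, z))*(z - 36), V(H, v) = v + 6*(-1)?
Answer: 582394176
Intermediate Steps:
V(H, v) = -6 + v (V(H, v) = v - 6 = -6 + v)
S(z) = (-36 + z)*(-6 + 2*z) (S(z) = (z + (-6 + z))*(z - 36) = (-6 + 2*z)*(-36 + z) = (-36 + z)*(-6 + 2*z))
(30887 - 4679)*(S(24) + 22726) = (30887 - 4679)*((216 - 78*24 + 2*24²) + 22726) = 26208*((216 - 1872 + 2*576) + 22726) = 26208*((216 - 1872 + 1152) + 22726) = 26208*(-504 + 22726) = 26208*22222 = 582394176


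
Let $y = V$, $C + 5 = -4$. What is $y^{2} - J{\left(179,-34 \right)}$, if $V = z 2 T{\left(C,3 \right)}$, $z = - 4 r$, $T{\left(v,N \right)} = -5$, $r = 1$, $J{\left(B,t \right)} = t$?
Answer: $1634$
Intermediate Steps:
$C = -9$ ($C = -5 - 4 = -9$)
$z = -4$ ($z = \left(-4\right) 1 = -4$)
$V = 40$ ($V = \left(-4\right) 2 \left(-5\right) = \left(-8\right) \left(-5\right) = 40$)
$y = 40$
$y^{2} - J{\left(179,-34 \right)} = 40^{2} - -34 = 1600 + 34 = 1634$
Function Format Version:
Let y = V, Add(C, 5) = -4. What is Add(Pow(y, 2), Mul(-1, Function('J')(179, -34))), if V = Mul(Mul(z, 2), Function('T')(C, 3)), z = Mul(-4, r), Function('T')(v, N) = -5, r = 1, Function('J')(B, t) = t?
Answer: 1634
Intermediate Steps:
C = -9 (C = Add(-5, -4) = -9)
z = -4 (z = Mul(-4, 1) = -4)
V = 40 (V = Mul(Mul(-4, 2), -5) = Mul(-8, -5) = 40)
y = 40
Add(Pow(y, 2), Mul(-1, Function('J')(179, -34))) = Add(Pow(40, 2), Mul(-1, -34)) = Add(1600, 34) = 1634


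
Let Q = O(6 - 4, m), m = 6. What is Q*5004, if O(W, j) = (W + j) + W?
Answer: 50040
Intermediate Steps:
O(W, j) = j + 2*W
Q = 10 (Q = 6 + 2*(6 - 4) = 6 + 2*2 = 6 + 4 = 10)
Q*5004 = 10*5004 = 50040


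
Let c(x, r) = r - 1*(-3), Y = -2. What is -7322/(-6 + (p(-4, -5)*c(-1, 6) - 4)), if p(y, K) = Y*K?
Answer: -3661/40 ≈ -91.525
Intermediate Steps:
c(x, r) = 3 + r (c(x, r) = r + 3 = 3 + r)
p(y, K) = -2*K
-7322/(-6 + (p(-4, -5)*c(-1, 6) - 4)) = -7322/(-6 + ((-2*(-5))*(3 + 6) - 4)) = -7322/(-6 + (10*9 - 4)) = -7322/(-6 + (90 - 4)) = -7322/(-6 + 86) = -7322/80 = (1/80)*(-7322) = -3661/40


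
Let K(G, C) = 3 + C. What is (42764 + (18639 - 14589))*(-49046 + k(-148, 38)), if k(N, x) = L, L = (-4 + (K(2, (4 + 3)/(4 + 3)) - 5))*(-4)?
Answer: -2295103164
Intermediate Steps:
L = 20 (L = (-4 + ((3 + (4 + 3)/(4 + 3)) - 5))*(-4) = (-4 + ((3 + 7/7) - 5))*(-4) = (-4 + ((3 + 7*(1/7)) - 5))*(-4) = (-4 + ((3 + 1) - 5))*(-4) = (-4 + (4 - 5))*(-4) = (-4 - 1)*(-4) = -5*(-4) = 20)
k(N, x) = 20
(42764 + (18639 - 14589))*(-49046 + k(-148, 38)) = (42764 + (18639 - 14589))*(-49046 + 20) = (42764 + 4050)*(-49026) = 46814*(-49026) = -2295103164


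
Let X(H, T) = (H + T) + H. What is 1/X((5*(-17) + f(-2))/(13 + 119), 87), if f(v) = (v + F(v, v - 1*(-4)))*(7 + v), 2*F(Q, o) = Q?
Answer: 33/2821 ≈ 0.011698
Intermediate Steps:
F(Q, o) = Q/2
f(v) = 3*v*(7 + v)/2 (f(v) = (v + v/2)*(7 + v) = (3*v/2)*(7 + v) = 3*v*(7 + v)/2)
X(H, T) = T + 2*H
1/X((5*(-17) + f(-2))/(13 + 119), 87) = 1/(87 + 2*((5*(-17) + (3/2)*(-2)*(7 - 2))/(13 + 119))) = 1/(87 + 2*((-85 + (3/2)*(-2)*5)/132)) = 1/(87 + 2*((-85 - 15)*(1/132))) = 1/(87 + 2*(-100*1/132)) = 1/(87 + 2*(-25/33)) = 1/(87 - 50/33) = 1/(2821/33) = 33/2821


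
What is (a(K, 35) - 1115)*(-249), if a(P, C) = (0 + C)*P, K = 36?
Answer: -36105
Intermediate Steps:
a(P, C) = C*P
(a(K, 35) - 1115)*(-249) = (35*36 - 1115)*(-249) = (1260 - 1115)*(-249) = 145*(-249) = -36105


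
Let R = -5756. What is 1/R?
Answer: -1/5756 ≈ -0.00017373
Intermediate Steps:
1/R = 1/(-5756) = -1/5756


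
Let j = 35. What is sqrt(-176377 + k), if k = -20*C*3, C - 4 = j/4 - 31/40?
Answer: I*sqrt(708382)/2 ≈ 420.83*I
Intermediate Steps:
C = 479/40 (C = 4 + (35/4 - 31/40) = 4 + 319/40 = 479/40 ≈ 11.975)
k = -1437/2 (k = -20*479/40*3 = -479/2*3 = -1437/2 ≈ -718.50)
sqrt(-176377 + k) = sqrt(-176377 - 1437/2) = sqrt(-354191/2) = I*sqrt(708382)/2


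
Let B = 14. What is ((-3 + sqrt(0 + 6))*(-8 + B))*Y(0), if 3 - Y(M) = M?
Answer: -54 + 18*sqrt(6) ≈ -9.9092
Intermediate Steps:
Y(M) = 3 - M
((-3 + sqrt(0 + 6))*(-8 + B))*Y(0) = ((-3 + sqrt(0 + 6))*(-8 + 14))*(3 - 1*0) = ((-3 + sqrt(6))*6)*(3 + 0) = (-18 + 6*sqrt(6))*3 = -54 + 18*sqrt(6)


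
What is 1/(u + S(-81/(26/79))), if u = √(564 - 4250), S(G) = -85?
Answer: -85/10911 - I*√3686/10911 ≈ -0.0077903 - 0.0055643*I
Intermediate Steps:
u = I*√3686 (u = √(-3686) = I*√3686 ≈ 60.712*I)
1/(u + S(-81/(26/79))) = 1/(I*√3686 - 85) = 1/(-85 + I*√3686)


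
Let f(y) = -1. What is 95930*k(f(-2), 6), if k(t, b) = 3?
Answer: 287790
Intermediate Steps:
95930*k(f(-2), 6) = 95930*3 = 287790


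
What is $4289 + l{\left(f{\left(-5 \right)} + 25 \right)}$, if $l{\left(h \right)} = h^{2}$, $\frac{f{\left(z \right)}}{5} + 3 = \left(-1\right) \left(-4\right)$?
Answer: $5189$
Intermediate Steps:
$f{\left(z \right)} = 5$ ($f{\left(z \right)} = -15 + 5 \left(\left(-1\right) \left(-4\right)\right) = -15 + 5 \cdot 4 = -15 + 20 = 5$)
$4289 + l{\left(f{\left(-5 \right)} + 25 \right)} = 4289 + \left(5 + 25\right)^{2} = 4289 + 30^{2} = 4289 + 900 = 5189$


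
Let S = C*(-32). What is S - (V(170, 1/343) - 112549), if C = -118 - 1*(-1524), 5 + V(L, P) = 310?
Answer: 67252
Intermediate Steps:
V(L, P) = 305 (V(L, P) = -5 + 310 = 305)
C = 1406 (C = -118 + 1524 = 1406)
S = -44992 (S = 1406*(-32) = -44992)
S - (V(170, 1/343) - 112549) = -44992 - (305 - 112549) = -44992 - 1*(-112244) = -44992 + 112244 = 67252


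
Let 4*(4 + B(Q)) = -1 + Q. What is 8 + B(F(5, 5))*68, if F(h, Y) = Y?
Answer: -196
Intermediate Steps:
B(Q) = -17/4 + Q/4 (B(Q) = -4 + (-1 + Q)/4 = -4 + (-1/4 + Q/4) = -17/4 + Q/4)
8 + B(F(5, 5))*68 = 8 + (-17/4 + (1/4)*5)*68 = 8 + (-17/4 + 5/4)*68 = 8 - 3*68 = 8 - 204 = -196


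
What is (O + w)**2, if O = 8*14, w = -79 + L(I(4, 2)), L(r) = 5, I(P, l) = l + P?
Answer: 1444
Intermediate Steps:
I(P, l) = P + l
w = -74 (w = -79 + 5 = -74)
O = 112
(O + w)**2 = (112 - 74)**2 = 38**2 = 1444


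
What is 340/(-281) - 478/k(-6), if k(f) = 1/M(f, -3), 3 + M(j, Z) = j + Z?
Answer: 1611476/281 ≈ 5734.8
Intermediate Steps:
M(j, Z) = -3 + Z + j (M(j, Z) = -3 + (j + Z) = -3 + (Z + j) = -3 + Z + j)
k(f) = 1/(-6 + f) (k(f) = 1/(-3 - 3 + f) = 1/(-6 + f))
340/(-281) - 478/k(-6) = 340/(-281) - 478/(1/(-6 - 6)) = 340*(-1/281) - 478/(1/(-12)) = -340/281 - 478/(-1/12) = -340/281 - 478*(-12) = -340/281 + 5736 = 1611476/281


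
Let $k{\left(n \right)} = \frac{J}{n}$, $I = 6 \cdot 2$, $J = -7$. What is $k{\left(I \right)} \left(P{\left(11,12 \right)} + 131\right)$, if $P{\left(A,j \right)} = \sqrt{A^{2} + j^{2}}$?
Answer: $- \frac{917}{12} - \frac{7 \sqrt{265}}{12} \approx -85.913$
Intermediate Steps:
$I = 12$
$k{\left(n \right)} = - \frac{7}{n}$
$k{\left(I \right)} \left(P{\left(11,12 \right)} + 131\right) = - \frac{7}{12} \left(\sqrt{11^{2} + 12^{2}} + 131\right) = \left(-7\right) \frac{1}{12} \left(\sqrt{121 + 144} + 131\right) = - \frac{7 \left(\sqrt{265} + 131\right)}{12} = - \frac{7 \left(131 + \sqrt{265}\right)}{12} = - \frac{917}{12} - \frac{7 \sqrt{265}}{12}$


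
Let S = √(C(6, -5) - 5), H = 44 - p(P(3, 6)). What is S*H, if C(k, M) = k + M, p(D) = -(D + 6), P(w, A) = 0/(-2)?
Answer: 100*I ≈ 100.0*I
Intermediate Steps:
P(w, A) = 0 (P(w, A) = 0*(-½) = 0)
p(D) = -6 - D (p(D) = -(6 + D) = -6 - D)
H = 50 (H = 44 - (-6 - 1*0) = 44 - (-6 + 0) = 44 - 1*(-6) = 44 + 6 = 50)
C(k, M) = M + k
S = 2*I (S = √((-5 + 6) - 5) = √(1 - 5) = √(-4) = 2*I ≈ 2.0*I)
S*H = (2*I)*50 = 100*I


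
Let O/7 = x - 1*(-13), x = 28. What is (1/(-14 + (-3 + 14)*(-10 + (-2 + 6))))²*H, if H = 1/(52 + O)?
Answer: 1/2169600 ≈ 4.6091e-7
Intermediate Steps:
O = 287 (O = 7*(28 - 1*(-13)) = 7*(28 + 13) = 7*41 = 287)
H = 1/339 (H = 1/(52 + 287) = 1/339 ≈ 0.0029499)
(1/(-14 + (-3 + 14)*(-10 + (-2 + 6))))²*H = (1/(-14 + (-3 + 14)*(-10 + (-2 + 6))))²*(1/339) = (1/(-14 + 11*(-10 + 4)))²*(1/339) = (1/(-14 + 11*(-6)))²*(1/339) = (1/(-14 - 66))²*(1/339) = (1/(-80))²*(1/339) = (-1/80)²*(1/339) = (1/6400)*(1/339) = 1/2169600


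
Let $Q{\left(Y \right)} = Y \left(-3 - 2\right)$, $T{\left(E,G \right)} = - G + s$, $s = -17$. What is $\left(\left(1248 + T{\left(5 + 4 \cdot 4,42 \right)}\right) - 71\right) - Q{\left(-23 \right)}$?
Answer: $1003$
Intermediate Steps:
$T{\left(E,G \right)} = -17 - G$ ($T{\left(E,G \right)} = - G - 17 = -17 - G$)
$Q{\left(Y \right)} = - 5 Y$ ($Q{\left(Y \right)} = Y \left(-5\right) = - 5 Y$)
$\left(\left(1248 + T{\left(5 + 4 \cdot 4,42 \right)}\right) - 71\right) - Q{\left(-23 \right)} = \left(\left(1248 - 59\right) - 71\right) - \left(-5\right) \left(-23\right) = \left(\left(1248 - 59\right) - 71\right) - 115 = \left(1189 - 71\right) - 115 = 1118 - 115 = 1003$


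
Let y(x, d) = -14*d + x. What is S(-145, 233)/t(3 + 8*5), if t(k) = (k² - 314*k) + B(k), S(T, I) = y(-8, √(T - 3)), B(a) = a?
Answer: 4/5805 + 14*I*√37/5805 ≈ 0.00068906 + 0.01467*I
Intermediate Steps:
y(x, d) = x - 14*d
S(T, I) = -8 - 14*√(-3 + T) (S(T, I) = -8 - 14*√(T - 3) = -8 - 14*√(-3 + T))
t(k) = k² - 313*k (t(k) = (k² - 314*k) + k = k² - 313*k)
S(-145, 233)/t(3 + 8*5) = (-8 - 14*√(-3 - 145))/(((3 + 8*5)*(-313 + (3 + 8*5)))) = (-8 - 28*I*√37)/(((3 + 40)*(-313 + (3 + 40)))) = (-8 - 28*I*√37)/((43*(-313 + 43))) = (-8 - 28*I*√37)/((43*(-270))) = (-8 - 28*I*√37)/(-11610) = (-8 - 28*I*√37)*(-1/11610) = 4/5805 + 14*I*√37/5805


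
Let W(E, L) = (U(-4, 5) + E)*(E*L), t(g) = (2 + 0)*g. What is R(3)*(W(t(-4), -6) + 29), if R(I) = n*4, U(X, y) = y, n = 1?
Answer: -460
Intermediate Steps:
t(g) = 2*g
R(I) = 4 (R(I) = 1*4 = 4)
W(E, L) = E*L*(5 + E) (W(E, L) = (5 + E)*(E*L) = E*L*(5 + E))
R(3)*(W(t(-4), -6) + 29) = 4*((2*(-4))*(-6)*(5 + 2*(-4)) + 29) = 4*(-8*(-6)*(5 - 8) + 29) = 4*(-8*(-6)*(-3) + 29) = 4*(-144 + 29) = 4*(-115) = -460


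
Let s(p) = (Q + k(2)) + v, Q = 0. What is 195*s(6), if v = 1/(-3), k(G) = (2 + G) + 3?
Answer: 1300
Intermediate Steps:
k(G) = 5 + G
v = -⅓ ≈ -0.33333
s(p) = 20/3 (s(p) = (0 + (5 + 2)) - ⅓ = (0 + 7) - ⅓ = 7 - ⅓ = 20/3)
195*s(6) = 195*(20/3) = 1300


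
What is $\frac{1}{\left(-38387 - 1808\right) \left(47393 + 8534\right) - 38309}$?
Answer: $- \frac{1}{2248024074} \approx -4.4484 \cdot 10^{-10}$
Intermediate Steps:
$\frac{1}{\left(-38387 - 1808\right) \left(47393 + 8534\right) - 38309} = \frac{1}{\left(-40195\right) 55927 - 38309} = \frac{1}{-2247985765 - 38309} = \frac{1}{-2248024074} = - \frac{1}{2248024074}$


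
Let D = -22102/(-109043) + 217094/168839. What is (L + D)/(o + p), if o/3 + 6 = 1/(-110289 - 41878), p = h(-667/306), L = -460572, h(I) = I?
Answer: 2111382848999933973504/92509603761686353 ≈ 22823.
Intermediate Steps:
p = -667/306 ≈ -2.1797
o = -2739009/152167 (o = -18 + 3/(-110289 - 41878) = -18 + 3/(-152167) = -18 + 3*(-1/152167) = -18 - 3/152167 = -2739009/152167 ≈ -18.000)
D = 2491296420/1673701007 (D = -22102*(-1/109043) + 217094*(1/168839) = 22102/109043 + 217094/168839 = 2491296420/1673701007 ≈ 1.4885)
(L + D)/(o + p) = (-460572 + 2491296420/1673701007)/(-2739009/152167 - 667/306) = -770857328899584/(1673701007*(-55272479/2739006)) = -770857328899584/1673701007*(-2739006/55272479) = 2111382848999933973504/92509603761686353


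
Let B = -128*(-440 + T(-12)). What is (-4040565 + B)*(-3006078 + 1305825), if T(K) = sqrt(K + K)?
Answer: 6774224513985 + 435264768*I*sqrt(6) ≈ 6.7742e+12 + 1.0662e+9*I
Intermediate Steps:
T(K) = sqrt(2)*sqrt(K) (T(K) = sqrt(2*K) = sqrt(2)*sqrt(K))
B = 56320 - 256*I*sqrt(6) (B = -128*(-440 + sqrt(2)*sqrt(-12)) = -128*(-440 + sqrt(2)*(2*I*sqrt(3))) = -128*(-440 + 2*I*sqrt(6)) = 56320 - 256*I*sqrt(6) ≈ 56320.0 - 627.07*I)
(-4040565 + B)*(-3006078 + 1305825) = (-4040565 + (56320 - 256*I*sqrt(6)))*(-3006078 + 1305825) = (-3984245 - 256*I*sqrt(6))*(-1700253) = 6774224513985 + 435264768*I*sqrt(6)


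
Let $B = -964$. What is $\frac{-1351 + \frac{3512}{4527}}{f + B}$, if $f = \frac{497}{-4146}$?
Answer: $\frac{8447426630}{6031836669} \approx 1.4005$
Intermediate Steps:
$f = - \frac{497}{4146}$ ($f = 497 \left(- \frac{1}{4146}\right) = - \frac{497}{4146} \approx -0.11987$)
$\frac{-1351 + \frac{3512}{4527}}{f + B} = \frac{-1351 + \frac{3512}{4527}}{- \frac{497}{4146} - 964} = \frac{-1351 + 3512 \cdot \frac{1}{4527}}{- \frac{3997241}{4146}} = \left(-1351 + \frac{3512}{4527}\right) \left(- \frac{4146}{3997241}\right) = \left(- \frac{6112465}{4527}\right) \left(- \frac{4146}{3997241}\right) = \frac{8447426630}{6031836669}$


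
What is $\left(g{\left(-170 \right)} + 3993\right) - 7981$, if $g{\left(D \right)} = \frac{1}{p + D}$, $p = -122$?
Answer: $- \frac{1164497}{292} \approx -3988.0$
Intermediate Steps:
$g{\left(D \right)} = \frac{1}{-122 + D}$
$\left(g{\left(-170 \right)} + 3993\right) - 7981 = \left(\frac{1}{-122 - 170} + 3993\right) - 7981 = \left(\frac{1}{-292} + 3993\right) - 7981 = \left(- \frac{1}{292} + 3993\right) - 7981 = \frac{1165955}{292} - 7981 = - \frac{1164497}{292}$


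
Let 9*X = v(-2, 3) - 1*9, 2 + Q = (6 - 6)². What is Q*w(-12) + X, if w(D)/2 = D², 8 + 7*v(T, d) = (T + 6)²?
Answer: -36343/63 ≈ -576.87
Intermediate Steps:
v(T, d) = -8/7 + (6 + T)²/7 (v(T, d) = -8/7 + (T + 6)²/7 = -8/7 + (6 + T)²/7)
w(D) = 2*D²
Q = -2 (Q = -2 + (6 - 6)² = -2 + 0² = -2 + 0 = -2)
X = -55/63 (X = ((-8/7 + (6 - 2)²/7) - 1*9)/9 = ((-8/7 + (⅐)*4²) - 9)/9 = ((-8/7 + (⅐)*16) - 9)/9 = ((-8/7 + 16/7) - 9)/9 = (8/7 - 9)/9 = (⅑)*(-55/7) = -55/63 ≈ -0.87302)
Q*w(-12) + X = -4*(-12)² - 55/63 = -4*144 - 55/63 = -2*288 - 55/63 = -576 - 55/63 = -36343/63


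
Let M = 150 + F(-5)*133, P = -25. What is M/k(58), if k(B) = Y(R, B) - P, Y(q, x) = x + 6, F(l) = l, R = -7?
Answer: -515/89 ≈ -5.7865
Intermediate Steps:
Y(q, x) = 6 + x
k(B) = 31 + B (k(B) = (6 + B) - 1*(-25) = (6 + B) + 25 = 31 + B)
M = -515 (M = 150 - 5*133 = 150 - 665 = -515)
M/k(58) = -515/(31 + 58) = -515/89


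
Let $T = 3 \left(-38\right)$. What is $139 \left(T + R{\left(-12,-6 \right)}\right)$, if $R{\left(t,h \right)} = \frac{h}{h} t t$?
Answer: $4170$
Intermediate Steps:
$R{\left(t,h \right)} = t^{2}$ ($R{\left(t,h \right)} = 1 t t = t t = t^{2}$)
$T = -114$
$139 \left(T + R{\left(-12,-6 \right)}\right) = 139 \left(-114 + \left(-12\right)^{2}\right) = 139 \left(-114 + 144\right) = 139 \cdot 30 = 4170$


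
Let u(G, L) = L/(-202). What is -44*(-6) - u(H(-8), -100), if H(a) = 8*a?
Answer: 26614/101 ≈ 263.50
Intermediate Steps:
u(G, L) = -L/202 (u(G, L) = L*(-1/202) = -L/202)
-44*(-6) - u(H(-8), -100) = -44*(-6) - (-1)*(-100)/202 = 264 - 1*50/101 = 264 - 50/101 = 26614/101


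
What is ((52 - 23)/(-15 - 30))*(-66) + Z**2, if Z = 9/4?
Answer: 11423/240 ≈ 47.596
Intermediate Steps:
Z = 9/4 (Z = 9*(1/4) = 9/4 ≈ 2.2500)
((52 - 23)/(-15 - 30))*(-66) + Z**2 = ((52 - 23)/(-15 - 30))*(-66) + (9/4)**2 = (29/(-45))*(-66) + 81/16 = (29*(-1/45))*(-66) + 81/16 = -29/45*(-66) + 81/16 = 638/15 + 81/16 = 11423/240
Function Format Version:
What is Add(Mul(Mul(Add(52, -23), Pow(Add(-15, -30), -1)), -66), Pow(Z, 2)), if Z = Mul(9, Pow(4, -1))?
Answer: Rational(11423, 240) ≈ 47.596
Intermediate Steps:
Z = Rational(9, 4) (Z = Mul(9, Rational(1, 4)) = Rational(9, 4) ≈ 2.2500)
Add(Mul(Mul(Add(52, -23), Pow(Add(-15, -30), -1)), -66), Pow(Z, 2)) = Add(Mul(Mul(Add(52, -23), Pow(Add(-15, -30), -1)), -66), Pow(Rational(9, 4), 2)) = Add(Mul(Mul(29, Pow(-45, -1)), -66), Rational(81, 16)) = Add(Mul(Mul(29, Rational(-1, 45)), -66), Rational(81, 16)) = Add(Mul(Rational(-29, 45), -66), Rational(81, 16)) = Add(Rational(638, 15), Rational(81, 16)) = Rational(11423, 240)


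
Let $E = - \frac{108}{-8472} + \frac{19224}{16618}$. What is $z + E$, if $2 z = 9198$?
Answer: $\frac{26985303099}{5866154} \approx 4600.2$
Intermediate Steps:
$z = 4599$ ($z = \frac{1}{2} \cdot 9198 = 4599$)
$E = \frac{6860853}{5866154}$ ($E = \left(-108\right) \left(- \frac{1}{8472}\right) + 19224 \cdot \frac{1}{16618} = \frac{9}{706} + \frac{9612}{8309} = \frac{6860853}{5866154} \approx 1.1696$)
$z + E = 4599 + \frac{6860853}{5866154} = \frac{26985303099}{5866154}$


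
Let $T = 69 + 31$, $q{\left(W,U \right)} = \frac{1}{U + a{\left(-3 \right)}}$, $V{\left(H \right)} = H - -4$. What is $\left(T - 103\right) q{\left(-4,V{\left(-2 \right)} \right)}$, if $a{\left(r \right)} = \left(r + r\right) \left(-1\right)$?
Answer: $- \frac{3}{8} \approx -0.375$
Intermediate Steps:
$a{\left(r \right)} = - 2 r$ ($a{\left(r \right)} = 2 r \left(-1\right) = - 2 r$)
$V{\left(H \right)} = 4 + H$ ($V{\left(H \right)} = H + 4 = 4 + H$)
$q{\left(W,U \right)} = \frac{1}{6 + U}$ ($q{\left(W,U \right)} = \frac{1}{U - -6} = \frac{1}{U + 6} = \frac{1}{6 + U}$)
$T = 100$
$\left(T - 103\right) q{\left(-4,V{\left(-2 \right)} \right)} = \frac{100 - 103}{6 + \left(4 - 2\right)} = - \frac{3}{6 + 2} = - \frac{3}{8}$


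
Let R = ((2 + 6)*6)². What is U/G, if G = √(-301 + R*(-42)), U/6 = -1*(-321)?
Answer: -1926*I*√1981/13867 ≈ -6.1818*I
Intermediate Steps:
U = 1926 (U = 6*(-1*(-321)) = 6*321 = 1926)
R = 2304 (R = (8*6)² = 48² = 2304)
G = 7*I*√1981 (G = √(-301 + 2304*(-42)) = √(-301 - 96768) = √(-97069) = 7*I*√1981 ≈ 311.56*I)
U/G = 1926/((7*I*√1981)) = 1926*(-I*√1981/13867) = -1926*I*√1981/13867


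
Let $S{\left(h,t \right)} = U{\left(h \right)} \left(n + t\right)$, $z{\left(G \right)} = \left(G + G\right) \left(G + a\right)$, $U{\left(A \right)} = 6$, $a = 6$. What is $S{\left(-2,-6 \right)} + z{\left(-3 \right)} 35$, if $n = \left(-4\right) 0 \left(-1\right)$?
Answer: $-666$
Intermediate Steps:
$n = 0$ ($n = 0 \left(-1\right) = 0$)
$z{\left(G \right)} = 2 G \left(6 + G\right)$ ($z{\left(G \right)} = \left(G + G\right) \left(G + 6\right) = 2 G \left(6 + G\right)$)
$S{\left(h,t \right)} = 6 t$ ($S{\left(h,t \right)} = 6 \left(0 + t\right) = 6 t$)
$S{\left(-2,-6 \right)} + z{\left(-3 \right)} 35 = 6 \left(-6\right) + 2 \left(-3\right) \left(6 - 3\right) 35 = -36 + 2 \left(-3\right) 3 \cdot 35 = -36 - 630 = -666$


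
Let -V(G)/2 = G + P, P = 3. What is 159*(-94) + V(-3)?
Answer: -14946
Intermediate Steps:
V(G) = -6 - 2*G (V(G) = -2*(G + 3) = -2*(3 + G) = -6 - 2*G)
159*(-94) + V(-3) = 159*(-94) + (-6 - 2*(-3)) = -14946 + (-6 + 6) = -14946 + 0 = -14946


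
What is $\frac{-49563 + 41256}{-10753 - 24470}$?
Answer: $\frac{2769}{11741} \approx 0.23584$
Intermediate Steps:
$\frac{-49563 + 41256}{-10753 - 24470} = - \frac{8307}{-35223} = \left(-8307\right) \left(- \frac{1}{35223}\right) = \frac{2769}{11741}$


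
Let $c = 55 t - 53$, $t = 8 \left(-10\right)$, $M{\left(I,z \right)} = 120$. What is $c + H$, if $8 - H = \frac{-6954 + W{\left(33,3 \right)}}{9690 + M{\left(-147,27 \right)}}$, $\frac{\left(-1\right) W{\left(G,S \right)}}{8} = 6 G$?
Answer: $- \frac{7266152}{1635} \approx -4444.1$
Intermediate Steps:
$t = -80$
$W{\left(G,S \right)} = - 48 G$ ($W{\left(G,S \right)} = - 8 \cdot 6 G = - 48 G$)
$H = \frac{14503}{1635}$ ($H = 8 - \frac{-6954 - 1584}{9690 + 120} = 8 - \frac{-6954 - 1584}{9810} = 8 - \left(-8538\right) \frac{1}{9810} = 8 - - \frac{1423}{1635} = 8 + \frac{1423}{1635} = \frac{14503}{1635} \approx 8.8703$)
$c = -4453$ ($c = 55 \left(-80\right) - 53 = -4400 - 53 = -4453$)
$c + H = -4453 + \frac{14503}{1635} = - \frac{7266152}{1635}$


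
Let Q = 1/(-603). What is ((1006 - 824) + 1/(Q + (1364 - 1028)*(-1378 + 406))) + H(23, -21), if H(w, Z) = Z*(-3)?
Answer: 48249068762/196934977 ≈ 245.00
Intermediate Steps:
H(w, Z) = -3*Z
Q = -1/603 ≈ -0.0016584
((1006 - 824) + 1/(Q + (1364 - 1028)*(-1378 + 406))) + H(23, -21) = ((1006 - 824) + 1/(-1/603 + (1364 - 1028)*(-1378 + 406))) - 3*(-21) = (182 + 1/(-1/603 + 336*(-972))) + 63 = (182 + 1/(-1/603 - 326592)) + 63 = (182 + 1/(-196934977/603)) + 63 = (182 - 603/196934977) + 63 = 35842165211/196934977 + 63 = 48249068762/196934977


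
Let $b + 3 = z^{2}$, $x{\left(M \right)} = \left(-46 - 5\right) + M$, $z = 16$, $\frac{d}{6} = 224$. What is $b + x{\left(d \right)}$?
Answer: $1546$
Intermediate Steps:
$d = 1344$ ($d = 6 \cdot 224 = 1344$)
$x{\left(M \right)} = -51 + M$
$b = 253$ ($b = -3 + 16^{2} = -3 + 256 = 253$)
$b + x{\left(d \right)} = 253 + \left(-51 + 1344\right) = 253 + 1293 = 1546$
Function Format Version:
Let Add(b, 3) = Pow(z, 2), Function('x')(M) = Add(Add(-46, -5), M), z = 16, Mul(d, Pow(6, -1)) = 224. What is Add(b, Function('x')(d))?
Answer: 1546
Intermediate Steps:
d = 1344 (d = Mul(6, 224) = 1344)
Function('x')(M) = Add(-51, M)
b = 253 (b = Add(-3, Pow(16, 2)) = Add(-3, 256) = 253)
Add(b, Function('x')(d)) = Add(253, Add(-51, 1344)) = Add(253, 1293) = 1546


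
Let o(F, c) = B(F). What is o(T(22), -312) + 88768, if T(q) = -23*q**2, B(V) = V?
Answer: 77636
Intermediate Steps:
o(F, c) = F
o(T(22), -312) + 88768 = -23*22**2 + 88768 = -23*484 + 88768 = -11132 + 88768 = 77636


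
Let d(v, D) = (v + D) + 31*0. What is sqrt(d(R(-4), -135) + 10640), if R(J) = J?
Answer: sqrt(10501) ≈ 102.47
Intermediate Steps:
d(v, D) = D + v (d(v, D) = (D + v) + 0 = D + v)
sqrt(d(R(-4), -135) + 10640) = sqrt((-135 - 4) + 10640) = sqrt(-139 + 10640) = sqrt(10501)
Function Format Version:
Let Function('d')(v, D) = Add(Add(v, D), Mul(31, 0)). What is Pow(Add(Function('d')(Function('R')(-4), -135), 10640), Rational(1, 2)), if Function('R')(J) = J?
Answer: Pow(10501, Rational(1, 2)) ≈ 102.47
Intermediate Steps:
Function('d')(v, D) = Add(D, v) (Function('d')(v, D) = Add(Add(D, v), 0) = Add(D, v))
Pow(Add(Function('d')(Function('R')(-4), -135), 10640), Rational(1, 2)) = Pow(Add(Add(-135, -4), 10640), Rational(1, 2)) = Pow(Add(-139, 10640), Rational(1, 2)) = Pow(10501, Rational(1, 2))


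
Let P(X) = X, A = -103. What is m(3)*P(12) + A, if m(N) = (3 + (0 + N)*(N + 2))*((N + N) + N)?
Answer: 1841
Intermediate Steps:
m(N) = 3*N*(3 + N*(2 + N)) (m(N) = (3 + N*(2 + N))*(2*N + N) = (3 + N*(2 + N))*(3*N) = 3*N*(3 + N*(2 + N)))
m(3)*P(12) + A = (3*3*(3 + 3**2 + 2*3))*12 - 103 = (3*3*(3 + 9 + 6))*12 - 103 = (3*3*18)*12 - 103 = 162*12 - 103 = 1944 - 103 = 1841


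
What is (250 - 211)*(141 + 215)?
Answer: 13884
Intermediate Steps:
(250 - 211)*(141 + 215) = 39*356 = 13884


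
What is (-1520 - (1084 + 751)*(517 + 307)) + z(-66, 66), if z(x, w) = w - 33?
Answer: -1513527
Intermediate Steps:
z(x, w) = -33 + w
(-1520 - (1084 + 751)*(517 + 307)) + z(-66, 66) = (-1520 - (1084 + 751)*(517 + 307)) + (-33 + 66) = (-1520 - 1835*824) + 33 = (-1520 - 1*1512040) + 33 = (-1520 - 1512040) + 33 = -1513560 + 33 = -1513527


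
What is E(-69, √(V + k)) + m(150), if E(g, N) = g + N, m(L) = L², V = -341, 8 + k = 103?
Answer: 22431 + I*√246 ≈ 22431.0 + 15.684*I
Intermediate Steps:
k = 95 (k = -8 + 103 = 95)
E(g, N) = N + g
E(-69, √(V + k)) + m(150) = (√(-341 + 95) - 69) + 150² = (√(-246) - 69) + 22500 = (I*√246 - 69) + 22500 = (-69 + I*√246) + 22500 = 22431 + I*√246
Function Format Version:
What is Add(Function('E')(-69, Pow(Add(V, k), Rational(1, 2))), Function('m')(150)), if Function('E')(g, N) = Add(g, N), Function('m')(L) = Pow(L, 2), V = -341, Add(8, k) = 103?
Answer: Add(22431, Mul(I, Pow(246, Rational(1, 2)))) ≈ Add(22431., Mul(15.684, I))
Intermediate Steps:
k = 95 (k = Add(-8, 103) = 95)
Function('E')(g, N) = Add(N, g)
Add(Function('E')(-69, Pow(Add(V, k), Rational(1, 2))), Function('m')(150)) = Add(Add(Pow(Add(-341, 95), Rational(1, 2)), -69), Pow(150, 2)) = Add(Add(Pow(-246, Rational(1, 2)), -69), 22500) = Add(Add(Mul(I, Pow(246, Rational(1, 2))), -69), 22500) = Add(Add(-69, Mul(I, Pow(246, Rational(1, 2)))), 22500) = Add(22431, Mul(I, Pow(246, Rational(1, 2))))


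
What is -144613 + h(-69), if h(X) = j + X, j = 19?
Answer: -144663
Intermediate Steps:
h(X) = 19 + X
-144613 + h(-69) = -144613 + (19 - 69) = -144613 - 50 = -144663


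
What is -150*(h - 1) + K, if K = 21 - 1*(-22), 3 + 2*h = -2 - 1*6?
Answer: 1018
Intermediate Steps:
h = -11/2 (h = -3/2 + (-2 - 1*6)/2 = -3/2 + (-2 - 6)/2 = -3/2 + (½)*(-8) = -3/2 - 4 = -11/2 ≈ -5.5000)
K = 43 (K = 21 + 22 = 43)
-150*(h - 1) + K = -150*(-11/2 - 1) + 43 = -150*(-13)/2 + 43 = -150*(-13/2) + 43 = 975 + 43 = 1018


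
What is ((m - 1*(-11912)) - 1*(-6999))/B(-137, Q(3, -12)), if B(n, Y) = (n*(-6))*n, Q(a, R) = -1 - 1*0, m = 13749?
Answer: -16330/56307 ≈ -0.29002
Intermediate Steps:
Q(a, R) = -1 (Q(a, R) = -1 + 0 = -1)
B(n, Y) = -6*n**2 (B(n, Y) = (-6*n)*n = -6*n**2)
((m - 1*(-11912)) - 1*(-6999))/B(-137, Q(3, -12)) = ((13749 - 1*(-11912)) - 1*(-6999))/((-6*(-137)**2)) = ((13749 + 11912) + 6999)/((-6*18769)) = (25661 + 6999)/(-112614) = 32660*(-1/112614) = -16330/56307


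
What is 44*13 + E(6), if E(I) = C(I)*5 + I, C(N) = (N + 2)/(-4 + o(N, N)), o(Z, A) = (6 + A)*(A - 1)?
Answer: 4051/7 ≈ 578.71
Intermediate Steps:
o(Z, A) = (-1 + A)*(6 + A) (o(Z, A) = (6 + A)*(-1 + A) = (-1 + A)*(6 + A))
C(N) = (2 + N)/(-10 + N**2 + 5*N) (C(N) = (N + 2)/(-4 + (-6 + N**2 + 5*N)) = (2 + N)/(-10 + N**2 + 5*N))
E(I) = I + 5*(2 + I)/(-10 + I**2 + 5*I) (E(I) = ((2 + I)/(-10 + I**2 + 5*I))*5 + I = 5*(2 + I)/(-10 + I**2 + 5*I) + I = I + 5*(2 + I)/(-10 + I**2 + 5*I))
44*13 + E(6) = 44*13 + (10 + 6**3 - 5*6 + 5*6**2)/(-10 + 6**2 + 5*6) = 572 + (10 + 216 - 30 + 5*36)/(-10 + 36 + 30) = 572 + (10 + 216 - 30 + 180)/56 = 572 + (1/56)*376 = 572 + 47/7 = 4051/7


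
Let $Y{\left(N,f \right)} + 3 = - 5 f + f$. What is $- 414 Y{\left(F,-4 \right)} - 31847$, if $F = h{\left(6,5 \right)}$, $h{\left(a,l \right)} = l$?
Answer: $-37229$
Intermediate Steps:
$F = 5$
$Y{\left(N,f \right)} = -3 - 4 f$ ($Y{\left(N,f \right)} = -3 + \left(- 5 f + f\right) = -3 - 4 f$)
$- 414 Y{\left(F,-4 \right)} - 31847 = - 414 \left(-3 - -16\right) - 31847 = - 414 \left(-3 + 16\right) - 31847 = \left(-414\right) 13 - 31847 = -5382 - 31847 = -37229$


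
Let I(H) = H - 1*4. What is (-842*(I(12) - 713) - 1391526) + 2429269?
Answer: 1631353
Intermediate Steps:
I(H) = -4 + H (I(H) = H - 4 = -4 + H)
(-842*(I(12) - 713) - 1391526) + 2429269 = (-842*((-4 + 12) - 713) - 1391526) + 2429269 = (-842*(8 - 713) - 1391526) + 2429269 = (-842*(-705) - 1391526) + 2429269 = (593610 - 1391526) + 2429269 = -797916 + 2429269 = 1631353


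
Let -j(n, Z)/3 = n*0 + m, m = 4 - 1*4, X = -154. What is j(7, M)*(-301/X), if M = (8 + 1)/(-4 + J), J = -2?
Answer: 0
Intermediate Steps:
m = 0 (m = 4 - 4 = 0)
M = -3/2 (M = (8 + 1)/(-4 - 2) = 9/(-6) = 9*(-⅙) = -3/2 ≈ -1.5000)
j(n, Z) = 0 (j(n, Z) = -3*(n*0 + 0) = -3*(0 + 0) = -3*0 = 0)
j(7, M)*(-301/X) = 0*(-301/(-154)) = 0*(-301*(-1/154)) = 0*(43/22) = 0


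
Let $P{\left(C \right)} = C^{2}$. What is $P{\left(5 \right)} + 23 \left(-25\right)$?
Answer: $-550$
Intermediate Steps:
$P{\left(5 \right)} + 23 \left(-25\right) = 5^{2} + 23 \left(-25\right) = 25 - 575 = -550$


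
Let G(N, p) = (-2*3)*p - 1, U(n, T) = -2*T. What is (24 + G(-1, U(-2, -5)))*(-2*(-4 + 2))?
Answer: -148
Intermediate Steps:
G(N, p) = -1 - 6*p (G(N, p) = -6*p - 1 = -1 - 6*p)
(24 + G(-1, U(-2, -5)))*(-2*(-4 + 2)) = (24 + (-1 - (-12)*(-5)))*(-2*(-4 + 2)) = (24 + (-1 - 6*10))*(-2*(-2)) = (24 + (-1 - 60))*4 = (24 - 61)*4 = -37*4 = -148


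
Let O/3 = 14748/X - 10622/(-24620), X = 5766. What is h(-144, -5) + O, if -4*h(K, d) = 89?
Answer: -314259889/23659820 ≈ -13.282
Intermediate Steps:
h(K, d) = -89/4 (h(K, d) = -¼*89 = -89/4)
O = 106085553/11829910 (O = 3*(14748/5766 - 10622/(-24620)) = 3*(14748*(1/5766) - 10622*(-1/24620)) = 3*(2458/961 + 5311/12310) = 3*(35361851/11829910) = 106085553/11829910 ≈ 8.9676)
h(-144, -5) + O = -89/4 + 106085553/11829910 = -314259889/23659820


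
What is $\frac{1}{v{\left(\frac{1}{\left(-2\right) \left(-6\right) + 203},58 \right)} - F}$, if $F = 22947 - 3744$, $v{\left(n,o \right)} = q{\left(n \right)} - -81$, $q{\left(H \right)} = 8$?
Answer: $- \frac{1}{19114} \approx -5.2318 \cdot 10^{-5}$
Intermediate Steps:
$v{\left(n,o \right)} = 89$ ($v{\left(n,o \right)} = 8 - -81 = 8 + 81 = 89$)
$F = 19203$
$\frac{1}{v{\left(\frac{1}{\left(-2\right) \left(-6\right) + 203},58 \right)} - F} = \frac{1}{89 - 19203} = \frac{1}{-19114} = - \frac{1}{19114}$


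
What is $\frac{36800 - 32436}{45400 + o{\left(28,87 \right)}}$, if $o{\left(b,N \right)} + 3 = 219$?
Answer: $\frac{1091}{11404} \approx 0.095668$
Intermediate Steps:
$o{\left(b,N \right)} = 216$ ($o{\left(b,N \right)} = -3 + 219 = 216$)
$\frac{36800 - 32436}{45400 + o{\left(28,87 \right)}} = \frac{36800 - 32436}{45400 + 216} = \frac{4364}{45616} = 4364 \cdot \frac{1}{45616} = \frac{1091}{11404}$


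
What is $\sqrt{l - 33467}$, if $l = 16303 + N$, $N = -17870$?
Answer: $i \sqrt{35034} \approx 187.17 i$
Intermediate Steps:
$l = -1567$ ($l = 16303 - 17870 = -1567$)
$\sqrt{l - 33467} = \sqrt{-1567 - 33467} = \sqrt{-35034} = i \sqrt{35034}$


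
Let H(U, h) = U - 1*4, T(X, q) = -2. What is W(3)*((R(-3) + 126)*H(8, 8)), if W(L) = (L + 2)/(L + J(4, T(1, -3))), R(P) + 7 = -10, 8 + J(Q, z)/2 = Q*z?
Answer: -2180/29 ≈ -75.172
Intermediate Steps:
J(Q, z) = -16 + 2*Q*z (J(Q, z) = -16 + 2*(Q*z) = -16 + 2*Q*z)
R(P) = -17 (R(P) = -7 - 10 = -17)
H(U, h) = -4 + U (H(U, h) = U - 4 = -4 + U)
W(L) = (2 + L)/(-32 + L) (W(L) = (L + 2)/(L + (-16 + 2*4*(-2))) = (2 + L)/(L + (-16 - 16)) = (2 + L)/(L - 32) = (2 + L)/(-32 + L))
W(3)*((R(-3) + 126)*H(8, 8)) = ((2 + 3)/(-32 + 3))*((-17 + 126)*(-4 + 8)) = (5/(-29))*(109*4) = -1/29*5*436 = -5/29*436 = -2180/29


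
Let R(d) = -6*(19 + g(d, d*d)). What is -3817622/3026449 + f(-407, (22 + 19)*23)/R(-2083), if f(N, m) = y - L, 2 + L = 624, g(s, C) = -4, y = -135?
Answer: 1947435913/272380410 ≈ 7.1497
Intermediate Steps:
L = 622 (L = -2 + 624 = 622)
f(N, m) = -757 (f(N, m) = -135 - 1*622 = -135 - 622 = -757)
R(d) = -90 (R(d) = -6*(19 - 4) = -6*15 = -90)
-3817622/3026449 + f(-407, (22 + 19)*23)/R(-2083) = -3817622/3026449 - 757/(-90) = -3817622*1/3026449 - 757*(-1/90) = -3817622/3026449 + 757/90 = 1947435913/272380410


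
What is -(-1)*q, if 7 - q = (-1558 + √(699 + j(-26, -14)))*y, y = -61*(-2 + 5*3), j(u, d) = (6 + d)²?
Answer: -1235487 + 793*√763 ≈ -1.2136e+6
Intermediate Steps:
y = -793 (y = -61*(-2 + 15) = -61*13 = -793)
q = -1235487 + 793*√763 (q = 7 - (-1558 + √(699 + (6 - 14)²))*(-793) = 7 - (-1558 + √(699 + (-8)²))*(-793) = 7 - (-1558 + √(699 + 64))*(-793) = 7 - (-1558 + √763)*(-793) = 7 - (1235494 - 793*√763) = 7 + (-1235494 + 793*√763) = -1235487 + 793*√763 ≈ -1.2136e+6)
-(-1)*q = -(-1)*(-1235487 + 793*√763) = -(1235487 - 793*√763) = -1235487 + 793*√763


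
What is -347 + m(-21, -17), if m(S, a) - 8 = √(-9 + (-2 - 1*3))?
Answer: -339 + I*√14 ≈ -339.0 + 3.7417*I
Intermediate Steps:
m(S, a) = 8 + I*√14 (m(S, a) = 8 + √(-9 + (-2 - 1*3)) = 8 + √(-9 + (-2 - 3)) = 8 + √(-9 - 5) = 8 + √(-14) = 8 + I*√14)
-347 + m(-21, -17) = -347 + (8 + I*√14) = -339 + I*√14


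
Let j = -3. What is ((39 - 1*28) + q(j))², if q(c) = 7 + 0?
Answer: 324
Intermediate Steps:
q(c) = 7
((39 - 1*28) + q(j))² = ((39 - 1*28) + 7)² = ((39 - 28) + 7)² = (11 + 7)² = 18² = 324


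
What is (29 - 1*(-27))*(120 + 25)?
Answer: 8120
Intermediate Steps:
(29 - 1*(-27))*(120 + 25) = (29 + 27)*145 = 56*145 = 8120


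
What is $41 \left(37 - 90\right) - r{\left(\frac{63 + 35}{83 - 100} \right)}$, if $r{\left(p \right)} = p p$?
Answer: $- \frac{637601}{289} \approx -2206.2$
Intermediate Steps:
$r{\left(p \right)} = p^{2}$
$41 \left(37 - 90\right) - r{\left(\frac{63 + 35}{83 - 100} \right)} = 41 \left(37 - 90\right) - \left(\frac{63 + 35}{83 - 100}\right)^{2} = 41 \left(-53\right) - \left(\frac{98}{-17}\right)^{2} = -2173 - \left(98 \left(- \frac{1}{17}\right)\right)^{2} = -2173 - \left(- \frac{98}{17}\right)^{2} = -2173 - \frac{9604}{289} = - \frac{637601}{289}$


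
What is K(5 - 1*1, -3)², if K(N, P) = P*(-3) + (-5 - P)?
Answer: 49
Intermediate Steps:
K(N, P) = -5 - 4*P (K(N, P) = -3*P + (-5 - P) = -5 - 4*P)
K(5 - 1*1, -3)² = (-5 - 4*(-3))² = (-5 + 12)² = 7² = 49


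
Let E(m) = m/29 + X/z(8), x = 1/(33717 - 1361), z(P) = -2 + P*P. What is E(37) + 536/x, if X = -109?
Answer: 31182382301/1798 ≈ 1.7343e+7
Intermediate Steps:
z(P) = -2 + P²
x = 1/32356 ≈ 3.0906e-5
E(m) = -109/62 + m/29 (E(m) = m/29 - 109/(-2 + 8²) = m*(1/29) - 109/(-2 + 64) = m/29 - 109/62 = -109/62 + m/29)
E(37) + 536/x = (-109/62 + (1/29)*37) + 536/(1/32356) = (-109/62 + 37/29) + 536*32356 = -867/1798 + 17342816 = 31182382301/1798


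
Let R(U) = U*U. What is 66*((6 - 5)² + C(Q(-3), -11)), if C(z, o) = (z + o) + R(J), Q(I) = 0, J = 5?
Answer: 990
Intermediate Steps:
R(U) = U²
C(z, o) = 25 + o + z (C(z, o) = (z + o) + 5² = (o + z) + 25 = 25 + o + z)
66*((6 - 5)² + C(Q(-3), -11)) = 66*((6 - 5)² + (25 - 11 + 0)) = 66*(1² + 14) = 66*(1 + 14) = 66*15 = 990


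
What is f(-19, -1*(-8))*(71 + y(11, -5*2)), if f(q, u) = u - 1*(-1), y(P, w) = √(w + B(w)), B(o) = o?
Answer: 639 + 18*I*√5 ≈ 639.0 + 40.249*I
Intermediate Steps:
y(P, w) = √2*√w (y(P, w) = √(w + w) = √(2*w) = √2*√w)
f(q, u) = 1 + u (f(q, u) = u + 1 = 1 + u)
f(-19, -1*(-8))*(71 + y(11, -5*2)) = (1 - 1*(-8))*(71 + √2*√(-5*2)) = (1 + 8)*(71 + √2*√(-10)) = 9*(71 + √2*(I*√10)) = 9*(71 + 2*I*√5) = 639 + 18*I*√5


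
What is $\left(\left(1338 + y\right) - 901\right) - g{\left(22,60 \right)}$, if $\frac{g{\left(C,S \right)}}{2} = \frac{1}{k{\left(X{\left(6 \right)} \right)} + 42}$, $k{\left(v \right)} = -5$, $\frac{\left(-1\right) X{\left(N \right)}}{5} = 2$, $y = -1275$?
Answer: $- \frac{31008}{37} \approx -838.05$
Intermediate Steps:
$X{\left(N \right)} = -10$ ($X{\left(N \right)} = \left(-5\right) 2 = -10$)
$g{\left(C,S \right)} = \frac{2}{37}$ ($g{\left(C,S \right)} = \frac{2}{-5 + 42} = \frac{2}{37}$)
$\left(\left(1338 + y\right) - 901\right) - g{\left(22,60 \right)} = \left(\left(1338 - 1275\right) - 901\right) - \frac{2}{37} = \left(63 - 901\right) - \frac{2}{37} = -838 - \frac{2}{37} = - \frac{31008}{37}$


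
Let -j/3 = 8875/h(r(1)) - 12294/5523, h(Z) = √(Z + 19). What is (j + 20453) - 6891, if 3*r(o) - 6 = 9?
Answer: 24979936/1841 - 8875*√6/4 ≈ 8133.9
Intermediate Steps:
r(o) = 5 (r(o) = 2 + (⅓)*9 = 2 + 3 = 5)
h(Z) = √(19 + Z)
j = 12294/1841 - 8875*√6/4 (j = -3*(8875/(√(19 + 5)) - 12294/5523) = -3*(8875/(√24) - 12294*1/5523) = -3*(8875/((2*√6)) - 4098/1841) = -3*(8875*(√6/12) - 4098/1841) = -3*(8875*√6/12 - 4098/1841) = -3*(-4098/1841 + 8875*√6/12) = 12294/1841 - 8875*√6/4 ≈ -5428.1)
(j + 20453) - 6891 = ((12294/1841 - 8875*√6/4) + 20453) - 6891 = (37666267/1841 - 8875*√6/4) - 6891 = 24979936/1841 - 8875*√6/4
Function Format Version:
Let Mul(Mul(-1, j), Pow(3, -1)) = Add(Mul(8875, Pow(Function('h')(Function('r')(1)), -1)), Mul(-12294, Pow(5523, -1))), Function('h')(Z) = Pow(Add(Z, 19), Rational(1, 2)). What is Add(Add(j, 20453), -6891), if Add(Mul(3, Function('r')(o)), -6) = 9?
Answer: Add(Rational(24979936, 1841), Mul(Rational(-8875, 4), Pow(6, Rational(1, 2)))) ≈ 8133.9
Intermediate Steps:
Function('r')(o) = 5 (Function('r')(o) = Add(2, Mul(Rational(1, 3), 9)) = Add(2, 3) = 5)
Function('h')(Z) = Pow(Add(19, Z), Rational(1, 2))
j = Add(Rational(12294, 1841), Mul(Rational(-8875, 4), Pow(6, Rational(1, 2)))) (j = Mul(-3, Add(Mul(8875, Pow(Pow(Add(19, 5), Rational(1, 2)), -1)), Mul(-12294, Pow(5523, -1)))) = Mul(-3, Add(Mul(8875, Pow(Pow(24, Rational(1, 2)), -1)), Mul(-12294, Rational(1, 5523)))) = Mul(-3, Add(Mul(8875, Pow(Mul(2, Pow(6, Rational(1, 2))), -1)), Rational(-4098, 1841))) = Mul(-3, Add(Mul(8875, Mul(Rational(1, 12), Pow(6, Rational(1, 2)))), Rational(-4098, 1841))) = Mul(-3, Add(Mul(Rational(8875, 12), Pow(6, Rational(1, 2))), Rational(-4098, 1841))) = Mul(-3, Add(Rational(-4098, 1841), Mul(Rational(8875, 12), Pow(6, Rational(1, 2))))) = Add(Rational(12294, 1841), Mul(Rational(-8875, 4), Pow(6, Rational(1, 2)))) ≈ -5428.1)
Add(Add(j, 20453), -6891) = Add(Add(Add(Rational(12294, 1841), Mul(Rational(-8875, 4), Pow(6, Rational(1, 2)))), 20453), -6891) = Add(Add(Rational(37666267, 1841), Mul(Rational(-8875, 4), Pow(6, Rational(1, 2)))), -6891) = Add(Rational(24979936, 1841), Mul(Rational(-8875, 4), Pow(6, Rational(1, 2))))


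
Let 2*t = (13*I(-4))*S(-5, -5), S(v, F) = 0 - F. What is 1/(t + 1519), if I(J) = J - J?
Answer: 1/1519 ≈ 0.00065833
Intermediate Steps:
I(J) = 0
S(v, F) = -F
t = 0 (t = ((13*0)*(-1*(-5)))/2 = (0*5)/2 = (½)*0 = 0)
1/(t + 1519) = 1/(0 + 1519) = 1/1519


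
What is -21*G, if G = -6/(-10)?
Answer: -63/5 ≈ -12.600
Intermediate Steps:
G = 3/5 (G = -6*(-1/10) = 3/5 ≈ 0.60000)
-21*G = -21*3/5 = -63/5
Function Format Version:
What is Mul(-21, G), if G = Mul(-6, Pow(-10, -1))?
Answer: Rational(-63, 5) ≈ -12.600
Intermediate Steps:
G = Rational(3, 5) (G = Mul(-6, Rational(-1, 10)) = Rational(3, 5) ≈ 0.60000)
Mul(-21, G) = Mul(-21, Rational(3, 5)) = Rational(-63, 5)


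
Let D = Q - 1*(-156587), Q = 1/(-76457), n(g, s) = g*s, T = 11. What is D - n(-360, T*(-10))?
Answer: 8944475058/76457 ≈ 1.1699e+5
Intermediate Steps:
Q = -1/76457 ≈ -1.3079e-5
D = 11972172258/76457 (D = -1/76457 - 1*(-156587) = -1/76457 + 156587 = 11972172258/76457 ≈ 1.5659e+5)
D - n(-360, T*(-10)) = 11972172258/76457 - (-360)*11*(-10) = 11972172258/76457 - (-360)*(-110) = 11972172258/76457 - 1*39600 = 11972172258/76457 - 39600 = 8944475058/76457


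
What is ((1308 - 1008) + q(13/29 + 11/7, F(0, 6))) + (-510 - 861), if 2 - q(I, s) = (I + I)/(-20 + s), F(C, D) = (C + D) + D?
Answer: -433809/406 ≈ -1068.5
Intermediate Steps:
F(C, D) = C + 2*D
q(I, s) = 2 - 2*I/(-20 + s) (q(I, s) = 2 - (I + I)/(-20 + s) = 2 - 2*I/(-20 + s))
((1308 - 1008) + q(13/29 + 11/7, F(0, 6))) + (-510 - 861) = ((1308 - 1008) + 2*(-20 + (0 + 2*6) - (13/29 + 11/7))/(-20 + (0 + 2*6))) + (-510 - 861) = (300 + 2*(-20 + (0 + 12) - (13*(1/29) + 11*(⅐)))/(-20 + (0 + 12))) - 1371 = (300 + 2*(-20 + 12 - (13/29 + 11/7))/(-20 + 12)) - 1371 = (300 + 2*(-20 + 12 - 1*410/203)/(-8)) - 1371 = (300 + 2*(-⅛)*(-20 + 12 - 410/203)) - 1371 = (300 + 2*(-⅛)*(-2034/203)) - 1371 = (300 + 1017/406) - 1371 = 122817/406 - 1371 = -433809/406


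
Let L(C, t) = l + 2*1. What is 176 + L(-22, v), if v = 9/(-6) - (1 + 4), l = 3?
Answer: 181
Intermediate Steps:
v = -13/2 (v = 9*(-1/6) - 1*5 = -3/2 - 5 = -13/2 ≈ -6.5000)
L(C, t) = 5 (L(C, t) = 3 + 2*1 = 3 + 2 = 5)
176 + L(-22, v) = 176 + 5 = 181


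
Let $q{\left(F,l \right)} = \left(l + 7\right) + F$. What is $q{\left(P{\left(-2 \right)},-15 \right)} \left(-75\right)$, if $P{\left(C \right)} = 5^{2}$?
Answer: $-1275$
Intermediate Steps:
$P{\left(C \right)} = 25$
$q{\left(F,l \right)} = 7 + F + l$ ($q{\left(F,l \right)} = \left(7 + l\right) + F = 7 + F + l$)
$q{\left(P{\left(-2 \right)},-15 \right)} \left(-75\right) = \left(7 + 25 - 15\right) \left(-75\right) = 17 \left(-75\right) = -1275$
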